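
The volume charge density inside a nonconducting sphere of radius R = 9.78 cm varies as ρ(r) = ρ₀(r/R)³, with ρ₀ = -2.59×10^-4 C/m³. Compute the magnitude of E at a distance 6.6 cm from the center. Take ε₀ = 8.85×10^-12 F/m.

Symmetry ⇒ E = E(r) r̂. Gaussian sphere of radius r = 6.6 cm (r < R).
Q_enc = ∫₀^r ρ(r')·4πr'² dr' = (4πρ₀/R³) ∫₀^r r'^5 dr' = 4πρ₀ r^6/(6·R³) = -4.793e-8 C.
Since E is radial and uniform over the Gaussian sphere, Φ = E·4πr² = Q_enc/ε₀.
E = |Q_enc|/(4πε₀r²) = (4.793×10^-8)/(4π·8.85×10^-12·(0.066)²) = 9.89×10^4 N/C.

|E| ≈ 9.89×10^4 N/C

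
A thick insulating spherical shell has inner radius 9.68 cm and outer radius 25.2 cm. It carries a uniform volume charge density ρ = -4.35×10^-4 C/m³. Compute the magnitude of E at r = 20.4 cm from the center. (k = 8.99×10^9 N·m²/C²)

Symmetry ⇒ E = E(r) r̂. Gaussian sphere of radius r = 20.4 cm (within the shell material, 9.68 cm < r < 25.2 cm).
Only the shell between 9.68 cm and r is enclosed: Q_enc = ρ·(4π/3)(r³ − a³) = (-4.35e-4)·(4π/3)·((0.204)³ − (0.0968)³) = -1.382×10^-5 C.
Gauss's law: E·4πr² = Q_enc/ε₀.
E = k|Q_enc|/r² = (8.99×10^9)(1.382e-5)/(0.204)² = 2.98×10^6 N/C.

|E| = 2.98e6 N/C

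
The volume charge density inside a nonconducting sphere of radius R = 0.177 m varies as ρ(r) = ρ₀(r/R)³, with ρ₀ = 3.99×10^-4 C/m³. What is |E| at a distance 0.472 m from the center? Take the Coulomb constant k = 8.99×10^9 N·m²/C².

By spherical symmetry E is radial; choose a Gaussian sphere of radius r = 0.472 m (r > R, all charge enclosed).
Q_enc = 4π ∫₀^R ρ₀(r'/R)^3 r'² dr' = 4πρ₀R³/6 = 4.634×10^-6 C.
Gauss's law: E·4πr² = Q_enc/ε₀.
E = k|Q_enc|/r² = (8.99×10^9)(4.634×10^-6)/(0.472)² = 1.87×10^5 N/C.

1.87×10^5 N/C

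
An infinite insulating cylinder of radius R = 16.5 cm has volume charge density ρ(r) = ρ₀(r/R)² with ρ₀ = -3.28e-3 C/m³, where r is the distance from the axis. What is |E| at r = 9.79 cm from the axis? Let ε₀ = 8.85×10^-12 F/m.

|E| = 3.19×10^6 N/C

Take a coaxial cylindrical Gaussian surface of radius r = 9.79 cm and length L (r < R).
Integrating ρ over the cross-section to radius r: λ_enc = (2πρ₀/R²) ∫₀^r r'^3 dr' = 2πρ₀ r^4/(4·R²) = -1.738×10^-5 C/m.
Applying ∮E·dA = Q_enc/ε₀ with the end caps contributing no flux:
E = |λ_enc|/(2πε₀r) = (1.738×10^-5)/(2π·8.85×10^-12·0.0979) = 3.19e6 N/C.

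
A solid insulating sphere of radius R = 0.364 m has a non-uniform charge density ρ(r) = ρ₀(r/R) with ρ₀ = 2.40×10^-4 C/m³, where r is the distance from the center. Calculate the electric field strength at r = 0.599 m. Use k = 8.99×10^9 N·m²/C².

Symmetry ⇒ E = E(r) r̂. Gaussian sphere of radius r = 0.599 m (r > R, all charge enclosed).
Q_enc = 4π ∫₀^R ρ₀(r'/R)^1 r'² dr' = 4πρ₀R³/4 = 3.636×10^-5 C.
Applying ∮E·dA = Q_enc/ε₀ with Φ = E(4πr²):
E = k|Q_enc|/r² = (8.99×10^9)(3.636×10^-5)/(0.599)² = 9.11e5 N/C.

9.11×10^5 N/C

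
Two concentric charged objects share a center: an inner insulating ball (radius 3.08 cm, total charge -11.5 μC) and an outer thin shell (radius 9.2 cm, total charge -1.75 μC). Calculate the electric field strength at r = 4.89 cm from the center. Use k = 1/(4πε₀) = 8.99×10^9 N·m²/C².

E ≈ 4.32×10^7 V/m

By spherical symmetry E is radial; choose a Gaussian sphere of radius r = 4.89 cm (between the bodies, 3.08 cm < r < 9.2 cm).
The shell at 9.2 cm lies outside the Gaussian surface, so Q_enc = -11.5 μC = -1.15e-5 C.
By Gauss's law, ∮E·dA = E·4πr² = Q_enc/ε₀.
E = k|Q_enc|/r² = (8.99×10^9)(1.15×10^-5)/(0.0489)² = 4.32×10^7 N/C.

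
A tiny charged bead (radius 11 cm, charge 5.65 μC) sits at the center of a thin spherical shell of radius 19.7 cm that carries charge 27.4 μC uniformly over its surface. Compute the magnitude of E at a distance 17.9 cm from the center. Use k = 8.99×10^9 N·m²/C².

Symmetry ⇒ E = E(r) r̂. Gaussian sphere of radius r = 17.9 cm (between the bodies, 11 cm < r < 19.7 cm).
Only the inner charge is enclosed; the outer shell contributes nothing inside itself. Q_enc = 5.65 μC = 5.65×10^-6 C.
Since E is radial and uniform over the Gaussian sphere, Φ = E·4πr² = Q_enc/ε₀.
E = k|Q_enc|/r² = (8.99×10^9)(5.65×10^-6)/(0.179)² = 1.59×10^6 N/C.

|E| = 1.59e6 N/C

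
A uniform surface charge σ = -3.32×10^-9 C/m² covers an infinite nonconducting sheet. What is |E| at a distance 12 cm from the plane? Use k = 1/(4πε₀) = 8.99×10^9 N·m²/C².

E = 188 N/C

Choose a cylindrical pillbox piercing the sheet, end faces (area A) parallel to it.
Flux Φ = 2EA and Q_enc = σA, so 2EA = σA/ε₀ ⇒ E = |σ|/(2ε₀), independent of distance.
E = 2πk|σ| = 2π(8.99×10^9)(3.32×10^-9) = 188 N/C.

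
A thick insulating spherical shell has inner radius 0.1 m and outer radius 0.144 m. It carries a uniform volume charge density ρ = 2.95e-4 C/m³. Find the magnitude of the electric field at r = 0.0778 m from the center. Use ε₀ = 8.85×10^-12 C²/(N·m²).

E = 0

Symmetry ⇒ E = E(r) r̂. Gaussian sphere of radius r = 0.0778 m (r < 0.1 m, inside the empty cavity).
Q_enc = 0 (all charge lies at larger r); Gauss's law gives E = 0.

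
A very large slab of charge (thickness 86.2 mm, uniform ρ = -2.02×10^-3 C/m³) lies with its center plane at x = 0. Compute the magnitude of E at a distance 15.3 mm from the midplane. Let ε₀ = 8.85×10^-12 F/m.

By symmetry E is perpendicular to the slab. A Gaussian pillbox from −15.3 mm to +15.3 mm (face area A) lies entirely within the slab.
Q_enc = ρ·(2x)·A and flux = 2EA, so 2EA = 2ρxA/ε₀ ⇒ E = |ρ|x/ε₀.
E = (2.02e-3)(0.0153)/(8.85×10^-12) = 3.49×10^6 N/C.

|E| ≈ 3.49e6 N/C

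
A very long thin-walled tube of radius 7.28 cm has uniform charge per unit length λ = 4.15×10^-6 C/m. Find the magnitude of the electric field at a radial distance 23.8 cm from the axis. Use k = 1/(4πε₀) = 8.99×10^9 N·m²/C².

Take a coaxial cylindrical Gaussian surface of radius r = 23.8 cm and length L (r > 7.28 cm).
The full line charge is enclosed: λ_enc = 4.15×10^-6 C/m.
Gauss's law: E·2πrL = λ_enc L/ε₀.
E = 2k|λ_enc|/r = 2(8.99×10^9)(4.15×10^-6)/(0.238) = 3.14e5 N/C.

|E| ≈ 3.14×10^5 N/C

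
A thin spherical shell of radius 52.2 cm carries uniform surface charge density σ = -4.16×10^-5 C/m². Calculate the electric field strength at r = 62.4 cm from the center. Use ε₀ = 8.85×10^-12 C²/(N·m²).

E ≈ 3.29e6 N/C

By spherical symmetry E is radial; choose a Gaussian sphere of radius r = 62.4 cm (r > 52.2 cm).
The entire shell is enclosed: Q_enc = σ·4πR² = (-4.16×10^-5)·4π·(0.522)² = -1.424×10^-4 C.
By Gauss's law, ∮E·dA = E·4πr² = Q_enc/ε₀.
E = |Q_enc|/(4πε₀r²) = (1.424×10^-4)/(4π·8.85×10^-12·(0.624)²) = 3.29×10^6 N/C.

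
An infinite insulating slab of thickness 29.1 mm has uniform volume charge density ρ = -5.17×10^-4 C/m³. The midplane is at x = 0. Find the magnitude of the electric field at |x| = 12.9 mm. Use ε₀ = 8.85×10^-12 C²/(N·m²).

By symmetry E is perpendicular to the slab. A Gaussian pillbox from −12.9 mm to +12.9 mm (face area A) lies entirely within the slab.
Q_enc = ρ·(2x)·A and flux = 2EA, so 2EA = 2ρxA/ε₀ ⇒ E = |ρ|x/ε₀.
E = (5.17×10^-4)(0.0129)/(8.85×10^-12) = 7.54×10^5 N/C.

|E| ≈ 7.54e5 N/C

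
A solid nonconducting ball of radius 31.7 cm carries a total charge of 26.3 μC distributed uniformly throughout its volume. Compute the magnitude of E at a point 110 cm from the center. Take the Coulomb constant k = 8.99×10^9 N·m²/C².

|E| = 1.95×10^5 N/C

Symmetry ⇒ E = E(r) r̂. Gaussian sphere of radius r = 110 cm (r > R, so the entire charge is enclosed).
Q_enc = 26.3 μC = 2.63×10^-5 C.
By Gauss's law, ∮E·dA = E·4πr² = Q_enc/ε₀.
E = k|Q_enc|/r² = (8.99×10^9)(2.63×10^-5)/(1.1)² = 1.95e5 N/C.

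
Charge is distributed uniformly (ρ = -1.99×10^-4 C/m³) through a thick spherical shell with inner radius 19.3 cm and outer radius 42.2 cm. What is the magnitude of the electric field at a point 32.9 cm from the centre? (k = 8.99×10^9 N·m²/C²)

By spherical symmetry E is radial; choose a Gaussian sphere of radius r = 32.9 cm (within the shell material, 19.3 cm < r < 42.2 cm).
Only the shell between 19.3 cm and r is enclosed: Q_enc = ρ·(4π/3)(r³ − a³) = (-1.99e-4)·(4π/3)·((0.329)³ − (0.193)³) = -2.369e-5 C.
Gauss's law: E·4πr² = Q_enc/ε₀.
E = k|Q_enc|/r² = (8.99×10^9)(2.369×10^-5)/(0.329)² = 1.97e6 N/C.

|E| = 1.97e6 N/C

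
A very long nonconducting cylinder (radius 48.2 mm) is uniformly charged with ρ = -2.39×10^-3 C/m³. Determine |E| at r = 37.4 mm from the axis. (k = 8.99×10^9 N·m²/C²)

5.05e6 N/C

Coaxial Gaussian cylinder, radius r = 37.4 mm, length L (r < R).
Enclosed charge per unit length: λ_enc = ρ·πr² = (-2.39×10^-3)π(0.0374)² = -1.05×10^-5 C/m.
By Gauss's law (flux through the curved wall only), E·2πrL = λ_enc L/ε₀.
E = 2k|λ_enc|/r = 2(8.99×10^9)(1.05e-5)/(0.0374) = 5.05×10^6 N/C.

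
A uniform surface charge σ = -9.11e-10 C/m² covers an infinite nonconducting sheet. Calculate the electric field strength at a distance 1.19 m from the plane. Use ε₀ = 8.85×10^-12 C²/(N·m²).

By planar symmetry E is perpendicular to the sheet and uniform; use a Gaussian pillbox with flat faces of area A on each side of the sheet.
Flux Φ = 2EA and Q_enc = σA, so 2EA = σA/ε₀ ⇒ E = |σ|/(2ε₀), independent of distance.
E = |σ|/(2ε₀) = (9.11×10^-10)/(2·8.85×10^-12) = 51.5 N/C.

51.5 V/m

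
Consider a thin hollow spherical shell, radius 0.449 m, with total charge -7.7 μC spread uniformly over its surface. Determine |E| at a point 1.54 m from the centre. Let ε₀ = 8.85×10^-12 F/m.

Use a concentric Gaussian sphere at r = 1.54 m (r > 0.449 m).
The entire shell is enclosed: Q_enc = -7.70×10^-6 C.
Applying ∮E·dA = Q_enc/ε₀ with Φ = E(4πr²):
E = |Q_enc|/(4πε₀r²) = (7.70×10^-6)/(4π·8.85×10^-12·(1.54)²) = 2.92×10^4 N/C.

|E| ≈ 2.92×10^4 N/C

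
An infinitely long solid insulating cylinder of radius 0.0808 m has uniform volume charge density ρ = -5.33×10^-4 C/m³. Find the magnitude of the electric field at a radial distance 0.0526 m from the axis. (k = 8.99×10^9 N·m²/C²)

E ≈ 1.58e6 N/C

Take a coaxial cylindrical Gaussian surface of radius r = 0.0526 m and length L (r < R).
Enclosed charge per unit length: λ_enc = ρ·πr² = (-5.33×10^-4)π(0.0526)² = -4.633e-6 C/m.
Gauss's law: E·2πrL = λ_enc L/ε₀.
E = 2k|λ_enc|/r = 2(8.99×10^9)(4.633×10^-6)/(0.0526) = 1.58e6 N/C.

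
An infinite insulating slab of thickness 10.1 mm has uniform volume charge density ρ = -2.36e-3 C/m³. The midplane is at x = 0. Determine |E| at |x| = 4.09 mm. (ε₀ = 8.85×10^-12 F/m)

E = 1.09×10^6 N/C

By symmetry E is perpendicular to the slab. A Gaussian pillbox from −4.09 mm to +4.09 mm (face area A) lies entirely within the slab.
Q_enc = ρ·(2x)·A and flux = 2EA, so 2EA = 2ρxA/ε₀ ⇒ E = |ρ|x/ε₀.
E = (2.36e-3)(0.00409)/(8.85×10^-12) = 1.09×10^6 N/C.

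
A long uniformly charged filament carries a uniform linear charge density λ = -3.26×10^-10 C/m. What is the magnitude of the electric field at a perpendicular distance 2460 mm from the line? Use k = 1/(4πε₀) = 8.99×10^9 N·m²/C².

E = 2.38 N/C

Choose a coaxial cylinder of radius r = 2460 mm (arbitrary length L) as the Gaussian surface.
Q_enc = λL, so λ_enc = -3.26e-10 C/m.
Since E is radial and uniform over the curved surface, Φ = E·2πrL = Q_enc/ε₀ = λ_enc L/ε₀.
E = 2k|λ_enc|/r = 2(8.99×10^9)(3.26×10^-10)/(2.46) = 2.38 N/C.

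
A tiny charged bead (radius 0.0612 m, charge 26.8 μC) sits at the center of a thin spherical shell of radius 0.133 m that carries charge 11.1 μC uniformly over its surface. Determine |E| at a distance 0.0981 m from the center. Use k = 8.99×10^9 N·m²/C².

Use a concentric Gaussian sphere at r = 0.0981 m (between the bodies, 0.0612 m < r < 0.133 m).
The shell at 0.133 m lies outside the Gaussian surface, so Q_enc = 26.8 μC = 2.68e-5 C.
Applying ∮E·dA = Q_enc/ε₀ with Φ = E(4πr²):
E = k|Q_enc|/r² = (8.99×10^9)(2.68e-5)/(0.0981)² = 2.50×10^7 N/C.

E ≈ 2.50e7 V/m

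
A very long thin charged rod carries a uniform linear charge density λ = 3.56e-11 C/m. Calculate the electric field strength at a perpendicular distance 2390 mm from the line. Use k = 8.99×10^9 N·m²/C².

|E| = 0.268 N/C

Take a coaxial cylindrical Gaussian surface of radius r = 2390 mm and length L.
Q_enc = λL, so λ_enc = 3.56×10^-11 C/m.
By Gauss's law (flux through the curved wall only), E·2πrL = λ_enc L/ε₀.
E = 2k|λ_enc|/r = 2(8.99×10^9)(3.56×10^-11)/(2.39) = 0.268 N/C.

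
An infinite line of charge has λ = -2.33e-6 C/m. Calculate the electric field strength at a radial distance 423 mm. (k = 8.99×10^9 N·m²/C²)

E = 9.90×10^4 N/C

By cylindrical symmetry E is radial; use a coaxial Gaussian cylinder of radius 423 mm and length L.
Q_enc = λL, so λ_enc = -2.33e-6 C/m.
Since E is radial and uniform over the curved surface, Φ = E·2πrL = Q_enc/ε₀ = λ_enc L/ε₀.
E = 2k|λ_enc|/r = 2(8.99×10^9)(2.33×10^-6)/(0.423) = 9.90e4 N/C.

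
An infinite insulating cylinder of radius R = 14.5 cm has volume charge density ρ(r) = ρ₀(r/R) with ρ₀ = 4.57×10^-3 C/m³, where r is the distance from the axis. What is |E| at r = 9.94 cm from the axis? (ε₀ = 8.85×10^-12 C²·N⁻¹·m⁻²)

E = 1.17e7 V/m

Choose a coaxial cylinder of radius r = 9.94 cm (arbitrary length L) as the Gaussian surface (r < R).
λ_enc = ∫₀^r ρ(r')·2πr' dr' = (2πρ₀/R)·r^3/3 = 6.483×10^-5 C/m.
Since E is radial and uniform over the curved surface, Φ = E·2πrL = Q_enc/ε₀ = λ_enc L/ε₀.
E = |λ_enc|/(2πε₀r) = (6.483e-5)/(2π·8.85×10^-12·0.0994) = 1.17e7 N/C.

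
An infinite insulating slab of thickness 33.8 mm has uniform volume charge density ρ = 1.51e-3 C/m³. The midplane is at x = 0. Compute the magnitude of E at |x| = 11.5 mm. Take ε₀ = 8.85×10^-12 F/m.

By symmetry E is perpendicular to the slab. A Gaussian pillbox from −11.5 mm to +11.5 mm (face area A) lies entirely within the slab.
Q_enc = ρ·(2x)·A and flux = 2EA, so 2EA = 2ρxA/ε₀ ⇒ E = |ρ|x/ε₀.
E = (1.51e-3)(0.0115)/(8.85×10^-12) = 1.96×10^6 N/C.

1.96e6 N/C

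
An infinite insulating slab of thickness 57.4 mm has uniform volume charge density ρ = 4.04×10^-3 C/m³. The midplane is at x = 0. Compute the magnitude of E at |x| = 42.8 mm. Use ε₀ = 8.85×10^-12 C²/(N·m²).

1.31×10^7 V/m

The point |x| = 42.8 mm lies outside the slab (half-thickness 0.0287 m). A symmetric pillbox spanning the full slab encloses Q_enc = ρ·d·A.
Flux = 2EA ⇒ E = |ρ|d/(2ε₀), independent of distance outside.
E = (4.04×10^-3)(0.0574)/(2·8.85×10^-12) = 1.31e7 N/C.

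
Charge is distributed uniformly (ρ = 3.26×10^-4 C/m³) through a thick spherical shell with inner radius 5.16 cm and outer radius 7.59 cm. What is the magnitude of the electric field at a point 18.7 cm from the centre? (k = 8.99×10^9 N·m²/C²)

By spherical symmetry E is radial; choose a Gaussian sphere of radius r = 18.7 cm (r > 7.59 cm, enclosing the whole shell).
Q_enc = ρ·(4π/3)(b³ − a³) = (3.26e-4)·(4π/3)·((0.0759)³ − (0.0516)³) = 4.095e-7 C.
By Gauss's law, ∮E·dA = E·4πr² = Q_enc/ε₀.
E = k|Q_enc|/r² = (8.99×10^9)(4.095e-7)/(0.187)² = 1.05e5 N/C.

|E| = 1.05e5 V/m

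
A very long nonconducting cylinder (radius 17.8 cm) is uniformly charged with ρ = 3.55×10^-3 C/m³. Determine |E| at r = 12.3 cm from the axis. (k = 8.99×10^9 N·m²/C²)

|E| = 2.47×10^7 N/C

Take a coaxial cylindrical Gaussian surface of radius r = 12.3 cm and length L (r < R).
Enclosed charge per unit length: λ_enc = ρ·πr² = (3.55×10^-3)π(0.123)² = 1.687×10^-4 C/m.
By Gauss's law (flux through the curved wall only), E·2πrL = λ_enc L/ε₀.
E = 2k|λ_enc|/r = 2(8.99×10^9)(1.687×10^-4)/(0.123) = 2.47×10^7 N/C.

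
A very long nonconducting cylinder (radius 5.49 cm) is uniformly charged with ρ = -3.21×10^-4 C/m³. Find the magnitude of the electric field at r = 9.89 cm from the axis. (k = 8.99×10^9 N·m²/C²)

5.53e5 V/m

By cylindrical symmetry E is radial; use a coaxial Gaussian cylinder of radius 9.89 cm and length L (r > 5.49 cm, full cross-section enclosed).
λ_enc = ρ·πR² = (-3.21×10^-4)π(0.0549)² = -3.039×10^-6 C/m.
Applying ∮E·dA = Q_enc/ε₀ with the end caps contributing no flux:
E = 2k|λ_enc|/r = 2(8.99×10^9)(3.039×10^-6)/(0.0989) = 5.53×10^5 N/C.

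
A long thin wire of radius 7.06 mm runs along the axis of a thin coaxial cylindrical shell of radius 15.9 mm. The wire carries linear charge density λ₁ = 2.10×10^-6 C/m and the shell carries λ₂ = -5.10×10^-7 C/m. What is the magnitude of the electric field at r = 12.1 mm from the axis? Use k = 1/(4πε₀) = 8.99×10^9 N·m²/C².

3.12×10^6 V/m

By cylindrical symmetry E is radial; use a coaxial Gaussian cylinder of radius 12.1 mm and length L (between the conductors, 7.06 mm < r < 15.9 mm).
The shell at 15.9 mm lies outside the Gaussian surface, so λ_enc = λ₁ = 2.10e-6 C/m.
Applying ∮E·dA = Q_enc/ε₀ with the end caps contributing no flux:
E = 2k|λ_enc|/r = 2(8.99×10^9)(2.10×10^-6)/(0.0121) = 3.12e6 N/C.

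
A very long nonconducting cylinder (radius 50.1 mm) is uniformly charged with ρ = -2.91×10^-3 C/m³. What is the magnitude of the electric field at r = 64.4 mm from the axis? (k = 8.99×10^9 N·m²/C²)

Coaxial Gaussian cylinder, radius r = 64.4 mm, length L (r > 50.1 mm, full cross-section enclosed).
λ_enc = ρ·πR² = (-2.91×10^-3)π(0.0501)² = -2.295×10^-5 C/m.
Applying ∮E·dA = Q_enc/ε₀ with the end caps contributing no flux:
E = 2k|λ_enc|/r = 2(8.99×10^9)(2.295e-5)/(0.0644) = 6.41e6 N/C.

E ≈ 6.41e6 V/m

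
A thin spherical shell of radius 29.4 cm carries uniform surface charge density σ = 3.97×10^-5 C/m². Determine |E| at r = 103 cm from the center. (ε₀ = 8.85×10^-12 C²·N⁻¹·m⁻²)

By spherical symmetry E is radial; choose a Gaussian sphere of radius r = 103 cm (r > 29.4 cm).
The entire shell is enclosed: Q_enc = σ·4πR² = (3.97×10^-5)·4π·(0.294)² = 4.312×10^-5 C.
Gauss's law: E·4πr² = Q_enc/ε₀.
E = |Q_enc|/(4πε₀r²) = (4.312×10^-5)/(4π·8.85×10^-12·(1.03)²) = 3.65×10^5 N/C.

E ≈ 3.65×10^5 N/C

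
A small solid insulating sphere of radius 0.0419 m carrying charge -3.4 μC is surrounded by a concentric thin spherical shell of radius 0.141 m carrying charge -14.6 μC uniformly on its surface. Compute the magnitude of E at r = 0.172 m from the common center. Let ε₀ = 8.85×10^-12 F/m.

By spherical symmetry E is radial; choose a Gaussian sphere of radius r = 0.172 m (r > 0.141 m, enclosing both).
Q_enc = (-3.4 μC) + (-14.6 μC) = -1.80×10^-5 C.
Applying ∮E·dA = Q_enc/ε₀ with Φ = E(4πr²):
E = |Q_enc|/(4πε₀r²) = (1.80×10^-5)/(4π·8.85×10^-12·(0.172)²) = 5.47×10^6 N/C.

E ≈ 5.47e6 N/C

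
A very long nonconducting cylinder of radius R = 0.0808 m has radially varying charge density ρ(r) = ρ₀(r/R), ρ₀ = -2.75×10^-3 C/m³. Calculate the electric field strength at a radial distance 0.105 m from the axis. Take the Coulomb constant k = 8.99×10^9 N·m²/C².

|E| = 6.44×10^6 V/m

By cylindrical symmetry E is radial; use a coaxial Gaussian cylinder of radius 0.105 m and length L (r > R, full charge per length enclosed).
λ_enc = 2π ∫₀^R ρ₀(r'/R)^1 r' dr' = 2πρ₀R²/3 = -3.76×10^-5 C/m.
Applying ∮E·dA = Q_enc/ε₀ with the end caps contributing no flux:
E = 2k|λ_enc|/r = 2(8.99×10^9)(3.76×10^-5)/(0.105) = 6.44e6 N/C.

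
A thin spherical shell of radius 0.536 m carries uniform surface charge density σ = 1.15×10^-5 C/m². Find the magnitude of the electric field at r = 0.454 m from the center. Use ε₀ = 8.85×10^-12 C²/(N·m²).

E = 0 (no enclosed charge)

Use a concentric Gaussian sphere at r = 0.454 m (inside the shell, r < 0.536 m).
No charge lies within this surface, so Q_enc = 0 and Gauss's law gives E·4πr² = 0 ⇒ E = 0.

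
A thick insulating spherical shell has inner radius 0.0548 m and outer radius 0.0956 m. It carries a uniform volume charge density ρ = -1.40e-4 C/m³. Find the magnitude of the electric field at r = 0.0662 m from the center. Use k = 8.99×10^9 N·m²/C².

By spherical symmetry E is radial; choose a Gaussian sphere of radius r = 0.0662 m (within the shell material, 0.0548 m < r < 0.0956 m).
Only the shell between 0.0548 m and r is enclosed: Q_enc = ρ·(4π/3)(r³ − a³) = (-1.40×10^-4)·(4π/3)·((0.0662)³ − (0.0548)³) = -7.363×10^-8 C.
Gauss's law: E·4πr² = Q_enc/ε₀.
E = k|Q_enc|/r² = (8.99×10^9)(7.363e-8)/(0.0662)² = 1.51e5 N/C.

E ≈ 1.51×10^5 N/C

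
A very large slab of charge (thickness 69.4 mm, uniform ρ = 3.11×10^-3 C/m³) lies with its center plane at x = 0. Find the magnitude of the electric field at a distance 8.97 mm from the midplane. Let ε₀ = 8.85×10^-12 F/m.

E = 3.15×10^6 N/C

By symmetry E is perpendicular to the slab. A Gaussian pillbox from −8.97 mm to +8.97 mm (face area A) lies entirely within the slab.
Q_enc = ρ·(2x)·A and flux = 2EA, so 2EA = 2ρxA/ε₀ ⇒ E = |ρ|x/ε₀.
E = (3.11×10^-3)(0.00897)/(8.85×10^-12) = 3.15×10^6 N/C.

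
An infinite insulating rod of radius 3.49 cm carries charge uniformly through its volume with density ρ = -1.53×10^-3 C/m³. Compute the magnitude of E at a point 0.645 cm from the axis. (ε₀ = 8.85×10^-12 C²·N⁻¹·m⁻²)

E ≈ 5.58e5 N/C

By cylindrical symmetry E is radial; use a coaxial Gaussian cylinder of radius 0.645 cm and length L (r < R).
Enclosed charge per unit length: λ_enc = ρ·πr² = (-1.53e-3)π(0.00645)² = -2.00×10^-7 C/m.
Applying ∮E·dA = Q_enc/ε₀ with the end caps contributing no flux:
E = |λ_enc|/(2πε₀r) = (2.00×10^-7)/(2π·8.85×10^-12·0.00645) = 5.58×10^5 N/C.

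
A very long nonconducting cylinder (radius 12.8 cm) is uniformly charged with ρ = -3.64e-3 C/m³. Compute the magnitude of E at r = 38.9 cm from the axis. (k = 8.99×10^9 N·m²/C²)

E ≈ 8.66×10^6 N/C

By cylindrical symmetry E is radial; use a coaxial Gaussian cylinder of radius 38.9 cm and length L (r > 12.8 cm, full cross-section enclosed).
λ_enc = ρ·πR² = (-3.64×10^-3)π(0.128)² = -1.874e-4 C/m.
Since E is radial and uniform over the curved surface, Φ = E·2πrL = Q_enc/ε₀ = λ_enc L/ε₀.
E = 2k|λ_enc|/r = 2(8.99×10^9)(1.874×10^-4)/(0.389) = 8.66×10^6 N/C.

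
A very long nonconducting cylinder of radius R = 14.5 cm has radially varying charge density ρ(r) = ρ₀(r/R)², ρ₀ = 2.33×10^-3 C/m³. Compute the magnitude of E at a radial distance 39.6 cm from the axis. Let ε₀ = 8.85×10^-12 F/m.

E = 3.49×10^6 V/m

By cylindrical symmetry E is radial; use a coaxial Gaussian cylinder of radius 39.6 cm and length L (r > R, full charge per length enclosed).
λ_enc = 2π ∫₀^R ρ₀(r'/R)^2 r' dr' = 2πρ₀R²/4 = 7.695×10^-5 C/m.
Since E is radial and uniform over the curved surface, Φ = E·2πrL = Q_enc/ε₀ = λ_enc L/ε₀.
E = |λ_enc|/(2πε₀r) = (7.695×10^-5)/(2π·8.85×10^-12·0.396) = 3.49e6 N/C.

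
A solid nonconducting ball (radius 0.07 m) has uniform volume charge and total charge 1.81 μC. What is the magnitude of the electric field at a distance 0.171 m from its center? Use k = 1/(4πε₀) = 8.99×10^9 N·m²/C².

Use a concentric Gaussian sphere at r = 0.171 m (r > R, so the entire charge is enclosed).
Q_enc = 1.81 μC = 1.81×10^-6 C.
By Gauss's law, ∮E·dA = E·4πr² = Q_enc/ε₀.
E = k|Q_enc|/r² = (8.99×10^9)(1.81×10^-6)/(0.171)² = 5.56×10^5 N/C.

E ≈ 5.56e5 N/C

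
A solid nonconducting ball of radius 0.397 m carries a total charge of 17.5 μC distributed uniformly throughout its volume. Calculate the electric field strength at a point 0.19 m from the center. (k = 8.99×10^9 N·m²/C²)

By spherical symmetry E is radial; choose a Gaussian sphere of radius r = 0.19 m (r < R).
Only the charge within r is enclosed: Q_enc = Q·(r/R)³ = (17.5 μC)·(0.19 m/0.397 m)³ = 1.918e-6 C.
Gauss's law: E·4πr² = Q_enc/ε₀.
E = k|Q_enc|/r² = (8.99×10^9)(1.918e-6)/(0.19)² = 4.78×10^5 N/C.

4.78e5 N/C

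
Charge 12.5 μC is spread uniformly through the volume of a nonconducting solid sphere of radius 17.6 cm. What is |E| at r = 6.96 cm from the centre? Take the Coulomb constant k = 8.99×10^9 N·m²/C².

|E| ≈ 1.43×10^6 V/m

Use a concentric Gaussian sphere at r = 6.96 cm (r < R).
Only the charge within r is enclosed: Q_enc = Q·(r/R)³ = (12.5 μC)·(6.96 cm/17.6 cm)³ = 7.73×10^-7 C.
Gauss's law: E·4πr² = Q_enc/ε₀.
E = k|Q_enc|/r² = (8.99×10^9)(7.73×10^-7)/(0.0696)² = 1.43×10^6 N/C.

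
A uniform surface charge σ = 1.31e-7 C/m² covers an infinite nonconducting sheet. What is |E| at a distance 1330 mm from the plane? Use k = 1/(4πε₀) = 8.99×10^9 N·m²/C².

The symmetry is planar: E is normal to the sheet and the same magnitude on both sides. Take a pillbox straddling the sheet with end-cap area A.
Only the two end caps contribute flux: Φ = 2EA. With Q_enc = σA, Gauss's law gives E = |σ|/(2ε₀).
E = 2πk|σ| = 2π(8.99×10^9)(1.31×10^-7) = 7.40×10^3 N/C.

|E| ≈ 7.40×10^3 N/C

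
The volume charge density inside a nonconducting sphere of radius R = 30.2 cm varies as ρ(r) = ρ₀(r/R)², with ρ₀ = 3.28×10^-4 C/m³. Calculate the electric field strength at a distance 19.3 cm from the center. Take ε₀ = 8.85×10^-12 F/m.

Take a concentric spherical Gaussian surface of radius r = 19.3 cm (r < R).
Q_enc = ∫₀^r ρ(r')·4πr'² dr' = (4πρ₀/R²) ∫₀^r r'^4 dr' = 4πρ₀ r^5/(5·R²) = 2.42e-6 C.
Applying ∮E·dA = Q_enc/ε₀ with Φ = E(4πr²):
E = |Q_enc|/(4πε₀r²) = (2.42e-6)/(4π·8.85×10^-12·(0.193)²) = 5.84×10^5 N/C.

5.84e5 N/C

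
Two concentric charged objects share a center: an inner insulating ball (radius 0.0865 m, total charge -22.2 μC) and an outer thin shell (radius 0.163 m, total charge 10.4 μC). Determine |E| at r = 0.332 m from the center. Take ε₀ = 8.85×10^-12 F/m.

|E| = 9.63×10^5 N/C

Use a concentric Gaussian sphere at r = 0.332 m (r > 0.163 m, enclosing both).
Q_enc = (-22.2 μC) + (10.4 μC) = -1.18e-5 C.
Gauss's law: E·4πr² = Q_enc/ε₀.
E = |Q_enc|/(4πε₀r²) = (1.18e-5)/(4π·8.85×10^-12·(0.332)²) = 9.63e5 N/C.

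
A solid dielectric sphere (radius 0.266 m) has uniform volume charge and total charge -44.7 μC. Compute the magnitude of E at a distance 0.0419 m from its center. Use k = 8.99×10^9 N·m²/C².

E = 8.95×10^5 N/C

Use a concentric Gaussian sphere at r = 0.0419 m (r < R).
For a uniform sphere the enclosed fraction is (r/R)³, so Q_enc = (-44.7 μC)(0.0419/0.266)³ = -1.747×10^-7 C.
By Gauss's law, ∮E·dA = E·4πr² = Q_enc/ε₀.
E = k|Q_enc|/r² = (8.99×10^9)(1.747×10^-7)/(0.0419)² = 8.95×10^5 N/C.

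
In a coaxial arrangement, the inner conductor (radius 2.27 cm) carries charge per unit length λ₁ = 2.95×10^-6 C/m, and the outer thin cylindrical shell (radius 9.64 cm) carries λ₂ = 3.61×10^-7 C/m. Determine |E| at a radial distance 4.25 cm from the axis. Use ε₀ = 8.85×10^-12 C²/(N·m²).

1.25×10^6 N/C

By cylindrical symmetry E is radial; use a coaxial Gaussian cylinder of radius 4.25 cm and length L (between the conductors, 2.27 cm < r < 9.64 cm).
Only the inner wire is enclosed; the outer shell contributes nothing inside itself. λ_enc = λ₁ = 2.95e-6 C/m.
By Gauss's law (flux through the curved wall only), E·2πrL = λ_enc L/ε₀.
E = |λ_enc|/(2πε₀r) = (2.95e-6)/(2π·8.85×10^-12·0.0425) = 1.25×10^6 N/C.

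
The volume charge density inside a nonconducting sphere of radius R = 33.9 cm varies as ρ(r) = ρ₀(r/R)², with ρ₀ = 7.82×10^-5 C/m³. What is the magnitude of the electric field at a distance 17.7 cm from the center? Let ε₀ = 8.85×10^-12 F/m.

Use a concentric Gaussian sphere at r = 17.7 cm (r < R).
Integrate the density: Q_enc = 4π ∫₀^r ρ₀(r'/R)^2 r'² dr' = 4πρ₀ r^5/(5·R²) = 2.971×10^-7 C.
By Gauss's law, ∮E·dA = E·4πr² = Q_enc/ε₀.
E = |Q_enc|/(4πε₀r²) = (2.971×10^-7)/(4π·8.85×10^-12·(0.177)²) = 8.53×10^4 N/C.

|E| ≈ 8.53×10^4 N/C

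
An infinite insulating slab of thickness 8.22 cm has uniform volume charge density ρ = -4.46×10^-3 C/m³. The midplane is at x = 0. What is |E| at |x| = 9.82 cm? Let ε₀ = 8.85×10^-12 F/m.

|E| ≈ 2.07e7 N/C

The point |x| = 9.82 cm lies outside the slab (half-thickness 0.0411 m). A symmetric pillbox spanning the full slab encloses Q_enc = ρ·d·A.
Flux = 2EA ⇒ E = |ρ|d/(2ε₀), independent of distance outside.
E = (4.46e-3)(0.0822)/(2·8.85×10^-12) = 2.07e7 N/C.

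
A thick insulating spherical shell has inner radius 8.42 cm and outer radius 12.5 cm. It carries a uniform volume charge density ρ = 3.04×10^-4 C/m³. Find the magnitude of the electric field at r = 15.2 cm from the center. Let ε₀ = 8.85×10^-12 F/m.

By spherical symmetry E is radial; choose a Gaussian sphere of radius r = 15.2 cm (r > 12.5 cm, enclosing the whole shell).
Q_enc = ρ·(4π/3)(b³ − a³) = (3.04e-4)·(4π/3)·((0.125)³ − (0.0842)³) = 1.727e-6 C.
Since E is radial and uniform over the Gaussian sphere, Φ = E·4πr² = Q_enc/ε₀.
E = |Q_enc|/(4πε₀r²) = (1.727e-6)/(4π·8.85×10^-12·(0.152)²) = 6.72×10^5 N/C.

|E| = 6.72e5 V/m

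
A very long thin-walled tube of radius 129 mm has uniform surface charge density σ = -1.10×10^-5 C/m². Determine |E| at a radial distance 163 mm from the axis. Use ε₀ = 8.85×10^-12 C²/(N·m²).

|E| = 9.84×10^5 N/C

Choose a coaxial cylinder of radius r = 163 mm (arbitrary length L) as the Gaussian surface (r > 129 mm).
The whole shell is enclosed: λ_enc = σ·2πR = (-1.10e-5)·2π·(0.129) = -8.916e-6 C/m.
Gauss's law: E·2πrL = λ_enc L/ε₀.
E = |λ_enc|/(2πε₀r) = (8.916e-6)/(2π·8.85×10^-12·0.163) = 9.84e5 N/C.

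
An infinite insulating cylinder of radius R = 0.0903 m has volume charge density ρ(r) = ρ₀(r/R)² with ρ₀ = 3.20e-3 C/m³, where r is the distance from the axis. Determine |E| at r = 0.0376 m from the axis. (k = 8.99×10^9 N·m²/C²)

Coaxial Gaussian cylinder, radius r = 0.0376 m, length L (r < R).
λ_enc = ∫₀^r ρ(r')·2πr' dr' = (2πρ₀/R²)·r^4/4 = 1.232e-6 C/m.
By Gauss's law (flux through the curved wall only), E·2πrL = λ_enc L/ε₀.
E = 2k|λ_enc|/r = 2(8.99×10^9)(1.232e-6)/(0.0376) = 5.89×10^5 N/C.

|E| ≈ 5.89×10^5 N/C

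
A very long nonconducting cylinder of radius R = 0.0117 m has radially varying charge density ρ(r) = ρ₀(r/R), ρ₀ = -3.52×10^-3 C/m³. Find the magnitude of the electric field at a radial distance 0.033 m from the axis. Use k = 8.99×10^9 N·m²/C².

Choose a coaxial cylinder of radius r = 0.033 m (arbitrary length L) as the Gaussian surface (r > R, full charge per length enclosed).
λ_enc = 2π ∫₀^R ρ₀(r'/R)^1 r' dr' = 2πρ₀R²/3 = -1.009×10^-6 C/m.
By Gauss's law (flux through the curved wall only), E·2πrL = λ_enc L/ε₀.
E = 2k|λ_enc|/r = 2(8.99×10^9)(1.009e-6)/(0.033) = 5.50e5 N/C.

|E| = 5.50×10^5 N/C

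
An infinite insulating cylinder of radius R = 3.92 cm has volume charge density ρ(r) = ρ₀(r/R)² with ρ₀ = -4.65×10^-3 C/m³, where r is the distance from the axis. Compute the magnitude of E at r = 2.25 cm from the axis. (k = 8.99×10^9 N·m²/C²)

E ≈ 9.74e5 N/C

Coaxial Gaussian cylinder, radius r = 2.25 cm, length L (r < R).
Integrating ρ over the cross-section to radius r: λ_enc = (2πρ₀/R²) ∫₀^r r'^3 dr' = 2πρ₀ r^4/(4·R²) = -1.218×10^-6 C/m.
By Gauss's law (flux through the curved wall only), E·2πrL = λ_enc L/ε₀.
E = 2k|λ_enc|/r = 2(8.99×10^9)(1.218e-6)/(0.0225) = 9.74e5 N/C.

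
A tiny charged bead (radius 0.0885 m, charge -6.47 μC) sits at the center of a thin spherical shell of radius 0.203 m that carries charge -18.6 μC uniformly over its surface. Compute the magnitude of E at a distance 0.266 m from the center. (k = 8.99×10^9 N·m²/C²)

E ≈ 3.19×10^6 N/C

Take a concentric spherical Gaussian surface of radius r = 0.266 m (r > 0.203 m, enclosing both).
Q_enc = (-6.47 μC) + (-18.6 μC) = -2.507e-5 C.
By Gauss's law, ∮E·dA = E·4πr² = Q_enc/ε₀.
E = k|Q_enc|/r² = (8.99×10^9)(2.507e-5)/(0.266)² = 3.19×10^6 N/C.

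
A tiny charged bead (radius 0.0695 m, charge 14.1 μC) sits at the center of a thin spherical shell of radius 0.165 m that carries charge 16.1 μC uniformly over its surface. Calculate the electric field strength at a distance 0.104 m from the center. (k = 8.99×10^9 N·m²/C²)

E ≈ 1.17×10^7 N/C

Take a concentric spherical Gaussian surface of radius r = 0.104 m (between the bodies, 0.0695 m < r < 0.165 m).
Only the inner charge is enclosed; the outer shell contributes nothing inside itself. Q_enc = 14.1 μC = 1.41×10^-5 C.
By Gauss's law, ∮E·dA = E·4πr² = Q_enc/ε₀.
E = k|Q_enc|/r² = (8.99×10^9)(1.41×10^-5)/(0.104)² = 1.17×10^7 N/C.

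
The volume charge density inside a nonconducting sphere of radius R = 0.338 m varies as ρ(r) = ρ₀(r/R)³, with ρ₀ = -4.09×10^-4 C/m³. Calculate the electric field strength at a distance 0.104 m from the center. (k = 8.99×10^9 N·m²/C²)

Use a concentric Gaussian sphere at r = 0.104 m (r < R).
Integrate the density: Q_enc = 4π ∫₀^r ρ₀(r'/R)^3 r'² dr' = 4πρ₀ r^6/(6·R³) = -2.807e-8 C.
Since E is radial and uniform over the Gaussian sphere, Φ = E·4πr² = Q_enc/ε₀.
E = k|Q_enc|/r² = (8.99×10^9)(2.807×10^-8)/(0.104)² = 2.33×10^4 N/C.

2.33e4 V/m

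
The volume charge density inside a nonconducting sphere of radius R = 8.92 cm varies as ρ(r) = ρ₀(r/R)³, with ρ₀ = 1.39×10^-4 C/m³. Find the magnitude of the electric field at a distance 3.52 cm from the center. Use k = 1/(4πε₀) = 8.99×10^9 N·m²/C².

E ≈ 5.66e3 N/C

Take a concentric spherical Gaussian surface of radius r = 3.52 cm (r < R).
Integrate the density: Q_enc = 4π ∫₀^r ρ₀(r'/R)^3 r'² dr' = 4πρ₀ r^6/(6·R³) = 7.803e-10 C.
Applying ∮E·dA = Q_enc/ε₀ with Φ = E(4πr²):
E = k|Q_enc|/r² = (8.99×10^9)(7.803e-10)/(0.0352)² = 5.66e3 N/C.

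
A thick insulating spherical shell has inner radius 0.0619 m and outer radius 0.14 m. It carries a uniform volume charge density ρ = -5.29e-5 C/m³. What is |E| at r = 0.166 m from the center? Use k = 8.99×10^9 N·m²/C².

Symmetry ⇒ E = E(r) r̂. Gaussian sphere of radius r = 0.166 m (r > 0.14 m, enclosing the whole shell).
Q_enc = ρ·(4π/3)(b³ − a³) = (-5.29e-5)·(4π/3)·((0.14)³ − (0.0619)³) = -5.555e-7 C.
Gauss's law: E·4πr² = Q_enc/ε₀.
E = k|Q_enc|/r² = (8.99×10^9)(5.555e-7)/(0.166)² = 1.81×10^5 N/C.

|E| ≈ 1.81e5 V/m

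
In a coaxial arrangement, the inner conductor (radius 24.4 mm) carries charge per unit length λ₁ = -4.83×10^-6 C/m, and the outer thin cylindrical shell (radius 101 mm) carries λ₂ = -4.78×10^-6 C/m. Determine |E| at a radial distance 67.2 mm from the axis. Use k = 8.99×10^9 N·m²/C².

1.29×10^6 N/C

Coaxial Gaussian cylinder, radius r = 67.2 mm, length L (between the conductors, 24.4 mm < r < 101 mm).
Only the inner wire is enclosed; the outer shell contributes nothing inside itself. λ_enc = λ₁ = -4.83×10^-6 C/m.
Since E is radial and uniform over the curved surface, Φ = E·2πrL = Q_enc/ε₀ = λ_enc L/ε₀.
E = 2k|λ_enc|/r = 2(8.99×10^9)(4.83e-6)/(0.0672) = 1.29×10^6 N/C.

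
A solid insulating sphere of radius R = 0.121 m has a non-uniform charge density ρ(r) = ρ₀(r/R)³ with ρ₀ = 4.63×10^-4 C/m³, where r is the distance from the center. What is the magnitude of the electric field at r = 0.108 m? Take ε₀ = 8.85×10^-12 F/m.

|E| ≈ 6.70×10^5 N/C

Take a concentric spherical Gaussian surface of radius r = 0.108 m (r < R).
Integrate the density: Q_enc = 4π ∫₀^r ρ₀(r'/R)^3 r'² dr' = 4πρ₀ r^6/(6·R³) = 8.686×10^-7 C.
By Gauss's law, ∮E·dA = E·4πr² = Q_enc/ε₀.
E = |Q_enc|/(4πε₀r²) = (8.686e-7)/(4π·8.85×10^-12·(0.108)²) = 6.70×10^5 N/C.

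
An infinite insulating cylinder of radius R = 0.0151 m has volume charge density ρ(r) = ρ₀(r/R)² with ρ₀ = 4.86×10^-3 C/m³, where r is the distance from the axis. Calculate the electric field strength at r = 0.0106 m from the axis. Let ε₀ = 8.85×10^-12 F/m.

Choose a coaxial cylinder of radius r = 0.0106 m (arbitrary length L) as the Gaussian surface (r < R).
Integrating ρ over the cross-section to radius r: λ_enc = (2πρ₀/R²) ∫₀^r r'^3 dr' = 2πρ₀ r^4/(4·R²) = 4.227×10^-7 C/m.
By Gauss's law (flux through the curved wall only), E·2πrL = λ_enc L/ε₀.
E = |λ_enc|/(2πε₀r) = (4.227e-7)/(2π·8.85×10^-12·0.0106) = 7.17×10^5 N/C.

E ≈ 7.17×10^5 V/m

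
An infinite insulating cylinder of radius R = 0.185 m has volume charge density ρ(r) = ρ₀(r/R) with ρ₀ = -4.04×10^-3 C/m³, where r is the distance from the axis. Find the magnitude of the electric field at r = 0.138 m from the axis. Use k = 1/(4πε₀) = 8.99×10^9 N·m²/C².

|E| ≈ 1.57e7 V/m

Take a coaxial cylindrical Gaussian surface of radius r = 0.138 m and length L (r < R).
λ_enc = ∫₀^r ρ(r')·2πr' dr' = (2πρ₀/R)·r^3/3 = -1.202×10^-4 C/m.
Since E is radial and uniform over the curved surface, Φ = E·2πrL = Q_enc/ε₀ = λ_enc L/ε₀.
E = 2k|λ_enc|/r = 2(8.99×10^9)(1.202e-4)/(0.138) = 1.57e7 N/C.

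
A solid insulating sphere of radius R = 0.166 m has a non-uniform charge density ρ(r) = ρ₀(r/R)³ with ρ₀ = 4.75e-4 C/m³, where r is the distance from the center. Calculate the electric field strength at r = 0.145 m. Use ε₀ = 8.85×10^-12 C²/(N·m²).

E = 8.64×10^5 N/C

Symmetry ⇒ E = E(r) r̂. Gaussian sphere of radius r = 0.145 m (r < R).
Q_enc = ∫₀^r ρ(r')·4πr'² dr' = (4πρ₀/R³) ∫₀^r r'^5 dr' = 4πρ₀ r^6/(6·R³) = 2.021×10^-6 C.
Since E is radial and uniform over the Gaussian sphere, Φ = E·4πr² = Q_enc/ε₀.
E = |Q_enc|/(4πε₀r²) = (2.021×10^-6)/(4π·8.85×10^-12·(0.145)²) = 8.64×10^5 N/C.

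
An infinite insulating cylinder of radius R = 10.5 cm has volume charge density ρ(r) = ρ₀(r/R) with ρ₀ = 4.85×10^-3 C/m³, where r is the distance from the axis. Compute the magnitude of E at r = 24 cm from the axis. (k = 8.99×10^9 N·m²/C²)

E = 8.39×10^6 N/C

Choose a coaxial cylinder of radius r = 24 cm (arbitrary length L) as the Gaussian surface (r > R, full charge per length enclosed).
λ_enc = 2π ∫₀^R ρ₀(r'/R)^1 r' dr' = 2πρ₀R²/3 = 1.12×10^-4 C/m.
Gauss's law: E·2πrL = λ_enc L/ε₀.
E = 2k|λ_enc|/r = 2(8.99×10^9)(1.12e-4)/(0.24) = 8.39×10^6 N/C.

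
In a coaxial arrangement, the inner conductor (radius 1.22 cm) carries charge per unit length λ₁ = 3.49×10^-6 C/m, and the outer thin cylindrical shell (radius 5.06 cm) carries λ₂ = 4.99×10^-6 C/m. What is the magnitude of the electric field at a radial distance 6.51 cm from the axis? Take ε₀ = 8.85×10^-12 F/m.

E ≈ 2.34×10^6 N/C

Take a coaxial cylindrical Gaussian surface of radius r = 6.51 cm and length L (r > 5.06 cm, enclosing both).
λ_enc = λ₁ + λ₂ = (3.49×10^-6) + (4.99×10^-6) = 8.48e-6 C/m.
Since E is radial and uniform over the curved surface, Φ = E·2πrL = Q_enc/ε₀ = λ_enc L/ε₀.
E = |λ_enc|/(2πε₀r) = (8.48×10^-6)/(2π·8.85×10^-12·0.0651) = 2.34e6 N/C.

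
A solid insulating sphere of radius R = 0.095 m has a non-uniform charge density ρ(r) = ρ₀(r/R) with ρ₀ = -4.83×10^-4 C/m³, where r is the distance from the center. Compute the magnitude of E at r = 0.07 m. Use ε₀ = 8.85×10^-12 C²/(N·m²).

E = 7.04×10^5 N/C

By spherical symmetry E is radial; choose a Gaussian sphere of radius r = 0.07 m (r < R).
Integrate the density: Q_enc = 4π ∫₀^r ρ₀(r'/R)^1 r'² dr' = 4πρ₀ r^4/(4·R) = -3.835×10^-7 C.
Applying ∮E·dA = Q_enc/ε₀ with Φ = E(4πr²):
E = |Q_enc|/(4πε₀r²) = (3.835×10^-7)/(4π·8.85×10^-12·(0.07)²) = 7.04×10^5 N/C.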